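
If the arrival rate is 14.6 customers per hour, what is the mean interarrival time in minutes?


Mean interarrival time = 60/lambda = 60/14.6 = 4.11 minutes

4.11 minutes


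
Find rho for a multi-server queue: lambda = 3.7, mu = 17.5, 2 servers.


rho = lambda / (c * mu) = 3.7 / (2 * 17.5) = 0.1057

0.1057


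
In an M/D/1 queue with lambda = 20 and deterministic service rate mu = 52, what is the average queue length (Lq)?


M/D/1: Lq = rho^2 / (2*(1-rho)) where rho = 20/52; Lq = 0.12

0.12


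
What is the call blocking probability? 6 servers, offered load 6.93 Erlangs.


B(N,A) = (A^N/N!) / sum(A^k/k!, k=0..N) with N=6, A=6.93 = 0.3269

0.3269


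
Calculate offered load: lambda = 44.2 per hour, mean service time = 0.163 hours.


Offered load a = lambda * E[S] = 44.2 * 0.163 = 7.2 Erlangs

7.2 Erlangs


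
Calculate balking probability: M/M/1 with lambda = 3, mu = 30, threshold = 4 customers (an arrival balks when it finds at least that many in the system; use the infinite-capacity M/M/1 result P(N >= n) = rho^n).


P(N >= 4) = rho^4 = (3/30)^4 = 0.0001

0.0001


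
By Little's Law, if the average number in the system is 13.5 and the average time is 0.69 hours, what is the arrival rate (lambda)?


lambda = L / W = 13.5 / 0.69 = 19.57 per hour

19.57 per hour


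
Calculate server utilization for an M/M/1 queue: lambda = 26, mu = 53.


rho = lambda/mu = 26/53 = 0.4906

0.4906


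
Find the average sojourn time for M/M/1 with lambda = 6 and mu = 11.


W = 1/(mu - lambda) = 1/(11 - 6) = 0.2 hours

0.2 hours


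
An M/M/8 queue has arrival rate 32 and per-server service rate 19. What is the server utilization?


rho = lambda/(c*mu) = 32/(8*19) = 0.2105

0.2105


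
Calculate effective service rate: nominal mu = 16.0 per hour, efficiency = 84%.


Effective rate = mu * efficiency = 16.0 * 0.84 = 13.44 per hour

13.44 per hour


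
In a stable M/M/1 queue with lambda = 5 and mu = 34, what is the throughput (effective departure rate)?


For a stable queue (lambda < mu), throughput = lambda = 5 per hour

5 per hour


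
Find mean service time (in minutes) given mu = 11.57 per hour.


Mean service time = 60/mu = 60/11.57 = 5.19 minutes

5.19 minutes


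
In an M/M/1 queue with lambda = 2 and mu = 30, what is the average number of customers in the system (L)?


rho = 2/30; L = rho/(1-rho) = 0.07

0.07


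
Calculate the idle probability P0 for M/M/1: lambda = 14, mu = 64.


P0 = 1 - rho = 1 - 14/64 = 0.7813

0.7813


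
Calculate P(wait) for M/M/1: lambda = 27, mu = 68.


P(wait) = rho = lambda/mu = 27/68 = 0.3971

0.3971


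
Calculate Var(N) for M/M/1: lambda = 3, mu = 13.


rho = 3/13; Var(N) = rho/(1-rho)^2 = 0.39

0.39


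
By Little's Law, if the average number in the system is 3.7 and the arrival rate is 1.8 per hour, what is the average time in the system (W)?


W = L / lambda = 3.7 / 1.8 = 2.0556 hours

2.0556 hours


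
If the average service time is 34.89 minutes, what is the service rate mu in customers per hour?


mu = 60 / avg_service_time = 60 / 34.89 = 1.72 per hour

1.72 per hour


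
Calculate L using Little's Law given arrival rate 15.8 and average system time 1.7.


L = lambda * W = 15.8 * 1.7 = 26.86

26.86


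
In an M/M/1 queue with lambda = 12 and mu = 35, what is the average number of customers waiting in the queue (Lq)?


rho = 12/35; Lq = rho^2/(1-rho) = 0.18

0.18


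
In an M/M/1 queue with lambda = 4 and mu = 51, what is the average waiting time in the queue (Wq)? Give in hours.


rho = 4/51; Wq = rho/(mu - lambda) = 0.0017 hours

0.0017 hours


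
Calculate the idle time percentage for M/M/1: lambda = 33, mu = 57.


Idle fraction = (1 - rho) * 100 = (1 - 33/57) * 100 = 42.1%

42.1%


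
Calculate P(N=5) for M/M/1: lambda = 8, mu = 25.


rho = 8/25; P(n) = (1-rho)*rho^n = (1-8/25)*(8/25)^5 = 0.0023

0.0023


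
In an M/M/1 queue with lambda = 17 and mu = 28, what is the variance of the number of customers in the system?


rho = 17/28; Var(N) = rho/(1-rho)^2 = 3.93

3.93


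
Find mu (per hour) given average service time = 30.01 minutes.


mu = 60 / avg_service_time = 60 / 30.01 = 2.0 per hour

2.0 per hour


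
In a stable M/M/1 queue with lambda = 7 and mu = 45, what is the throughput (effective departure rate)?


For a stable queue (lambda < mu), throughput = lambda = 7 per hour

7 per hour


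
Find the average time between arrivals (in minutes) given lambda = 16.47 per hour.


Mean interarrival time = 60/lambda = 60/16.47 = 3.64 minutes

3.64 minutes


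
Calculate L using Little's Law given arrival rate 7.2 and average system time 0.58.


L = lambda * W = 7.2 * 0.58 = 4.18

4.18


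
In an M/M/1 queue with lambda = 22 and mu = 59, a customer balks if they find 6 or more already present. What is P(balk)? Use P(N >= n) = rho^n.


P(N >= 6) = rho^6 = (22/59)^6 = 0.0027

0.0027


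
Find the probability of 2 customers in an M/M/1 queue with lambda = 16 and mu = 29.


rho = 16/29; P(n) = (1-rho)*rho^n = (1-16/29)*(16/29)^2 = 0.1365

0.1365


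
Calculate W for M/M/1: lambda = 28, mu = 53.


W = 1/(mu - lambda) = 1/(53 - 28) = 0.04 hours

0.04 hours


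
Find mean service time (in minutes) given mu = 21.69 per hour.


Mean service time = 60/mu = 60/21.69 = 2.77 minutes

2.77 minutes


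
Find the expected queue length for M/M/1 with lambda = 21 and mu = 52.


rho = 21/52; Lq = rho^2/(1-rho) = 0.27

0.27


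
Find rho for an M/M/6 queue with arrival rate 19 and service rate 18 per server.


rho = lambda/(c*mu) = 19/(6*18) = 0.1759

0.1759


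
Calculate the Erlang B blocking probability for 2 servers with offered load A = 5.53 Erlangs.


B(N,A) = (A^N/N!) / sum(A^k/k!, k=0..N) with N=2, A=5.53 = 0.7007

0.7007


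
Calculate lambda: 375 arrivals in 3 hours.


lambda = total arrivals / time = 375 / 3 = 125.0 per hour

125.0 per hour


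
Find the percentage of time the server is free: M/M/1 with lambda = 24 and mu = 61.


Idle fraction = (1 - rho) * 100 = (1 - 24/61) * 100 = 60.7%

60.7%


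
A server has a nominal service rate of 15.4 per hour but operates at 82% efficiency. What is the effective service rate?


Effective rate = mu * efficiency = 15.4 * 0.82 = 12.63 per hour

12.63 per hour


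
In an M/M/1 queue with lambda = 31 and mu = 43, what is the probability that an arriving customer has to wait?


P(wait) = rho = lambda/mu = 31/43 = 0.7209

0.7209


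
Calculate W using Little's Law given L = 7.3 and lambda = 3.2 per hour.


W = L / lambda = 7.3 / 3.2 = 2.2813 hours

2.2813 hours


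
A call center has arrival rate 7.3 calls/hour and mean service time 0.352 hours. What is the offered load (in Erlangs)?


Offered load a = lambda * E[S] = 7.3 * 0.352 = 2.57 Erlangs

2.57 Erlangs


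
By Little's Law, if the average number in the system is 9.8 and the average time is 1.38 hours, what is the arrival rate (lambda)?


lambda = L / W = 9.8 / 1.38 = 7.1 per hour

7.1 per hour


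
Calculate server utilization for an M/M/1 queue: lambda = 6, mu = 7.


rho = lambda/mu = 6/7 = 0.8571

0.8571


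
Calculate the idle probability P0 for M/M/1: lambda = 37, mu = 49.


P0 = 1 - rho = 1 - 37/49 = 0.2449

0.2449


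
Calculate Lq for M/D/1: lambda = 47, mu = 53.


M/D/1: Lq = rho^2 / (2*(1-rho)) where rho = 47/53; Lq = 3.47

3.47


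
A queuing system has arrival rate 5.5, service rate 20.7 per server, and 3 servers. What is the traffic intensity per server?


rho = lambda / (c * mu) = 5.5 / (3 * 20.7) = 0.0886

0.0886


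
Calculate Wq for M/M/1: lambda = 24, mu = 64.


rho = 24/64; Wq = rho/(mu - lambda) = 0.0094 hours

0.0094 hours


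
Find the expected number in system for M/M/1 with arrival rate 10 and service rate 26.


rho = 10/26; L = rho/(1-rho) = 0.63

0.63


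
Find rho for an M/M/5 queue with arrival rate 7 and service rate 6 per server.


rho = lambda/(c*mu) = 7/(5*6) = 0.2333

0.2333


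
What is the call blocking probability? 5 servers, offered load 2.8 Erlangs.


B(N,A) = (A^N/N!) / sum(A^k/k!, k=0..N) with N=5, A=2.8 = 0.0933

0.0933


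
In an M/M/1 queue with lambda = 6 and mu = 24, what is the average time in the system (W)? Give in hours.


W = 1/(mu - lambda) = 1/(24 - 6) = 0.0556 hours

0.0556 hours


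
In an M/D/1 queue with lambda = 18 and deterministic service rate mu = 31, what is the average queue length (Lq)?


M/D/1: Lq = rho^2 / (2*(1-rho)) where rho = 18/31; Lq = 0.4

0.4


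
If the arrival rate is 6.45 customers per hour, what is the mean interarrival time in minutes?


Mean interarrival time = 60/lambda = 60/6.45 = 9.3 minutes

9.3 minutes


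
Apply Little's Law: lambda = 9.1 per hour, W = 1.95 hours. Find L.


L = lambda * W = 9.1 * 1.95 = 17.75

17.75


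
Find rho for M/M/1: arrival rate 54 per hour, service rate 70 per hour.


rho = lambda/mu = 54/70 = 0.7714

0.7714


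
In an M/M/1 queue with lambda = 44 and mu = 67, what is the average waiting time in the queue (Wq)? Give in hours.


rho = 44/67; Wq = rho/(mu - lambda) = 0.0286 hours

0.0286 hours


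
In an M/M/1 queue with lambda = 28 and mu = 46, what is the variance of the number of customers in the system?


rho = 28/46; Var(N) = rho/(1-rho)^2 = 3.98

3.98


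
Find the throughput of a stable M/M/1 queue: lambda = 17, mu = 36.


For a stable queue (lambda < mu), throughput = lambda = 17 per hour

17 per hour


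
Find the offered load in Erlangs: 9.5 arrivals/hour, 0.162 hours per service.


Offered load a = lambda * E[S] = 9.5 * 0.162 = 1.54 Erlangs

1.54 Erlangs


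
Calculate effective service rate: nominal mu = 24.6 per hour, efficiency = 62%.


Effective rate = mu * efficiency = 24.6 * 0.62 = 15.25 per hour

15.25 per hour


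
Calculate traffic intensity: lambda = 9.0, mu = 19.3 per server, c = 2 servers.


rho = lambda / (c * mu) = 9.0 / (2 * 19.3) = 0.2332

0.2332


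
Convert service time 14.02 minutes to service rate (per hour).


mu = 60 / avg_service_time = 60 / 14.02 = 4.28 per hour

4.28 per hour


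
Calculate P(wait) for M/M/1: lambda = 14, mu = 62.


P(wait) = rho = lambda/mu = 14/62 = 0.2258

0.2258


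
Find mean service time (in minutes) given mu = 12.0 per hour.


Mean service time = 60/mu = 60/12.0 = 5.0 minutes

5.0 minutes


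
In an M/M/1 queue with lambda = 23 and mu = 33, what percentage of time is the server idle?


Idle fraction = (1 - rho) * 100 = (1 - 23/33) * 100 = 30.3%

30.3%


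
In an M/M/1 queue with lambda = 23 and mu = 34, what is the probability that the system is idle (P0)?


P0 = 1 - rho = 1 - 23/34 = 0.3235

0.3235


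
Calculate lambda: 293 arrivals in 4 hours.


lambda = total arrivals / time = 293 / 4 = 73.25 per hour

73.25 per hour


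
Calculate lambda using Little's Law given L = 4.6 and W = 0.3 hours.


lambda = L / W = 4.6 / 0.3 = 15.33 per hour

15.33 per hour


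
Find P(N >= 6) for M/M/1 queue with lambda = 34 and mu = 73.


P(N >= 6) = rho^6 = (34/73)^6 = 0.0102

0.0102


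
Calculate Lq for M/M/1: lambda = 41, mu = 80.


rho = 41/80; Lq = rho^2/(1-rho) = 0.54

0.54


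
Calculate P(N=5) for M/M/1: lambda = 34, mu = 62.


rho = 34/62; P(n) = (1-rho)*rho^n = (1-34/62)*(34/62)^5 = 0.0224

0.0224


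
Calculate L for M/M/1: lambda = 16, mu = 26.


rho = 16/26; L = rho/(1-rho) = 1.6

1.6


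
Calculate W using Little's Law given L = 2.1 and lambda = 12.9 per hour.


W = L / lambda = 2.1 / 12.9 = 0.1628 hours

0.1628 hours


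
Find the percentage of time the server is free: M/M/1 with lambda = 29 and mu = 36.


Idle fraction = (1 - rho) * 100 = (1 - 29/36) * 100 = 19.4%

19.4%


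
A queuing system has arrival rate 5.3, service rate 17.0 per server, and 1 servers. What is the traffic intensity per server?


rho = lambda / (c * mu) = 5.3 / (1 * 17.0) = 0.3118

0.3118


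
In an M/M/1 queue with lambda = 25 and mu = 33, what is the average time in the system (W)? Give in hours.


W = 1/(mu - lambda) = 1/(33 - 25) = 0.125 hours

0.125 hours


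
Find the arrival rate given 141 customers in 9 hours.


lambda = total arrivals / time = 141 / 9 = 15.67 per hour

15.67 per hour


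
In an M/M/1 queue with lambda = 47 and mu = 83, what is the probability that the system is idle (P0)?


P0 = 1 - rho = 1 - 47/83 = 0.4337

0.4337


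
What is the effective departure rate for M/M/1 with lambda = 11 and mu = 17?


For a stable queue (lambda < mu), throughput = lambda = 11 per hour

11 per hour


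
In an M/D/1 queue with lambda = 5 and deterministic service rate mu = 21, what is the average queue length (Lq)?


M/D/1: Lq = rho^2 / (2*(1-rho)) where rho = 5/21; Lq = 0.04

0.04


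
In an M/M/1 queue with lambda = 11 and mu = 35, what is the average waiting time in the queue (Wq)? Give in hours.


rho = 11/35; Wq = rho/(mu - lambda) = 0.0131 hours

0.0131 hours


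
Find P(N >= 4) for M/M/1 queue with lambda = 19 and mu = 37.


P(N >= 4) = rho^4 = (19/37)^4 = 0.0695

0.0695


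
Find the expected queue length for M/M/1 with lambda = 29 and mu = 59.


rho = 29/59; Lq = rho^2/(1-rho) = 0.48

0.48


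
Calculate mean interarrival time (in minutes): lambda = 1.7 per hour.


Mean interarrival time = 60/lambda = 60/1.7 = 35.29 minutes

35.29 minutes


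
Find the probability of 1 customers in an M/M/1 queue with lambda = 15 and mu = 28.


rho = 15/28; P(n) = (1-rho)*rho^n = (1-15/28)*(15/28)^1 = 0.2487

0.2487


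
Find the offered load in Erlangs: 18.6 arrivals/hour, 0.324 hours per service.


Offered load a = lambda * E[S] = 18.6 * 0.324 = 6.03 Erlangs

6.03 Erlangs


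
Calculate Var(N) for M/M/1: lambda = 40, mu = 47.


rho = 40/47; Var(N) = rho/(1-rho)^2 = 38.37

38.37


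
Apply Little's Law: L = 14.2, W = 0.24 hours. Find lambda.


lambda = L / W = 14.2 / 0.24 = 59.17 per hour

59.17 per hour


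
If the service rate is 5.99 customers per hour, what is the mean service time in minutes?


Mean service time = 60/mu = 60/5.99 = 10.02 minutes

10.02 minutes


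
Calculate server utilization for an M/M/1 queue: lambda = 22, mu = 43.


rho = lambda/mu = 22/43 = 0.5116

0.5116


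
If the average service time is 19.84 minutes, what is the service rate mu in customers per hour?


mu = 60 / avg_service_time = 60 / 19.84 = 3.02 per hour

3.02 per hour


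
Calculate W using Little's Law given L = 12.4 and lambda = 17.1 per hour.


W = L / lambda = 12.4 / 17.1 = 0.7251 hours

0.7251 hours


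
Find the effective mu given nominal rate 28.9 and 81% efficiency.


Effective rate = mu * efficiency = 28.9 * 0.81 = 23.41 per hour

23.41 per hour


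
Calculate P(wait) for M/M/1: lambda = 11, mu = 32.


P(wait) = rho = lambda/mu = 11/32 = 0.3438

0.3438


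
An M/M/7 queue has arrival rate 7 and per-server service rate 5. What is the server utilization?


rho = lambda/(c*mu) = 7/(7*5) = 0.2

0.2


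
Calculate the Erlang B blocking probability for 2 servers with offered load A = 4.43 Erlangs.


B(N,A) = (A^N/N!) / sum(A^k/k!, k=0..N) with N=2, A=4.43 = 0.6438

0.6438


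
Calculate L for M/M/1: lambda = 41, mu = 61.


rho = 41/61; L = rho/(1-rho) = 2.05

2.05


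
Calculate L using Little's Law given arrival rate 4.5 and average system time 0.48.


L = lambda * W = 4.5 * 0.48 = 2.16

2.16


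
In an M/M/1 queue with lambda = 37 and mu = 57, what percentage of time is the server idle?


Idle fraction = (1 - rho) * 100 = (1 - 37/57) * 100 = 35.1%

35.1%


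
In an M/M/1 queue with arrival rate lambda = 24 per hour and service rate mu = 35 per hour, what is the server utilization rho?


rho = lambda/mu = 24/35 = 0.6857

0.6857


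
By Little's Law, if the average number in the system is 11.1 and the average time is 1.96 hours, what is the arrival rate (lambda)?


lambda = L / W = 11.1 / 1.96 = 5.66 per hour

5.66 per hour


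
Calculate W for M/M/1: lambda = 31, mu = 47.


W = 1/(mu - lambda) = 1/(47 - 31) = 0.0625 hours

0.0625 hours


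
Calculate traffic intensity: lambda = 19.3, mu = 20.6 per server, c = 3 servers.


rho = lambda / (c * mu) = 19.3 / (3 * 20.6) = 0.3123

0.3123


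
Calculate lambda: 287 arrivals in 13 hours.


lambda = total arrivals / time = 287 / 13 = 22.08 per hour

22.08 per hour


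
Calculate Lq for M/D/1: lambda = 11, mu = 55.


M/D/1: Lq = rho^2 / (2*(1-rho)) where rho = 11/55; Lq = 0.03

0.03


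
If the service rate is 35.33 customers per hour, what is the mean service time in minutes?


Mean service time = 60/mu = 60/35.33 = 1.7 minutes

1.7 minutes


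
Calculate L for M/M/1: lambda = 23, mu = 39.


rho = 23/39; L = rho/(1-rho) = 1.44

1.44


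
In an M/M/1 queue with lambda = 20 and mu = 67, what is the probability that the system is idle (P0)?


P0 = 1 - rho = 1 - 20/67 = 0.7015

0.7015


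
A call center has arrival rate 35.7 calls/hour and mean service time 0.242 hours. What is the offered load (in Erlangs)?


Offered load a = lambda * E[S] = 35.7 * 0.242 = 8.64 Erlangs

8.64 Erlangs


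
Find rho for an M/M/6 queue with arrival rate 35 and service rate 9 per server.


rho = lambda/(c*mu) = 35/(6*9) = 0.6481

0.6481


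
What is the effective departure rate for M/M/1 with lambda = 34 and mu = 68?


For a stable queue (lambda < mu), throughput = lambda = 34 per hour

34 per hour


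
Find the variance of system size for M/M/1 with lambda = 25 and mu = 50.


rho = 25/50; Var(N) = rho/(1-rho)^2 = 2.0

2.0


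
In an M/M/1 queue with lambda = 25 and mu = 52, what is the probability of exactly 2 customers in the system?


rho = 25/52; P(n) = (1-rho)*rho^n = (1-25/52)*(25/52)^2 = 0.12

0.12


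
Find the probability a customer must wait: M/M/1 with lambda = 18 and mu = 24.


P(wait) = rho = lambda/mu = 18/24 = 0.75

0.75


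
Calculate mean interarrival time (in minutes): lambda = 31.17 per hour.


Mean interarrival time = 60/lambda = 60/31.17 = 1.92 minutes

1.92 minutes


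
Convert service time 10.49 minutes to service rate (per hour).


mu = 60 / avg_service_time = 60 / 10.49 = 5.72 per hour

5.72 per hour


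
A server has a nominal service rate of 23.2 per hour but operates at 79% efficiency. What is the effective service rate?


Effective rate = mu * efficiency = 23.2 * 0.79 = 18.33 per hour

18.33 per hour


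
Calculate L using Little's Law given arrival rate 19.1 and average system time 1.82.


L = lambda * W = 19.1 * 1.82 = 34.76

34.76


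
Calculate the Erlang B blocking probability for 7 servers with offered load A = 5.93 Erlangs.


B(N,A) = (A^N/N!) / sum(A^k/k!, k=0..N) with N=7, A=5.93 = 0.1805

0.1805


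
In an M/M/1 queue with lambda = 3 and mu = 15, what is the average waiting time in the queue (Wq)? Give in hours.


rho = 3/15; Wq = rho/(mu - lambda) = 0.0167 hours

0.0167 hours


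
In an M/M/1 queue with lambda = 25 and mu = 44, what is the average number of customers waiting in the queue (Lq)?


rho = 25/44; Lq = rho^2/(1-rho) = 0.75

0.75


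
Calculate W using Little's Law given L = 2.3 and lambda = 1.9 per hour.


W = L / lambda = 2.3 / 1.9 = 1.2105 hours

1.2105 hours


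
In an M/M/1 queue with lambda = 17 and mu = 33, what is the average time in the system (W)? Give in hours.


W = 1/(mu - lambda) = 1/(33 - 17) = 0.0625 hours

0.0625 hours


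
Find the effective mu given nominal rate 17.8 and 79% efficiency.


Effective rate = mu * efficiency = 17.8 * 0.79 = 14.06 per hour

14.06 per hour


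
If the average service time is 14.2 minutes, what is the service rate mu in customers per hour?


mu = 60 / avg_service_time = 60 / 14.2 = 4.23 per hour

4.23 per hour


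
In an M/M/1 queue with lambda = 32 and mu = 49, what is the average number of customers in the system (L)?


rho = 32/49; L = rho/(1-rho) = 1.88

1.88


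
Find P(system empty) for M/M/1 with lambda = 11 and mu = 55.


P0 = 1 - rho = 1 - 11/55 = 0.8

0.8


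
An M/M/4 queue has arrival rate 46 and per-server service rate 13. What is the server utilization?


rho = lambda/(c*mu) = 46/(4*13) = 0.8846

0.8846


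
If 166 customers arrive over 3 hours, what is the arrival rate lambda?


lambda = total arrivals / time = 166 / 3 = 55.33 per hour

55.33 per hour


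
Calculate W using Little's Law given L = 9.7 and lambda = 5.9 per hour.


W = L / lambda = 9.7 / 5.9 = 1.6441 hours

1.6441 hours


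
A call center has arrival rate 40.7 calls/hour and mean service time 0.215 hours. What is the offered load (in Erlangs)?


Offered load a = lambda * E[S] = 40.7 * 0.215 = 8.75 Erlangs

8.75 Erlangs


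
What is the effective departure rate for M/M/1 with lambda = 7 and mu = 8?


For a stable queue (lambda < mu), throughput = lambda = 7 per hour

7 per hour


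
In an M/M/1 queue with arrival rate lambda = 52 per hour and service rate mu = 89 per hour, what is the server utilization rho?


rho = lambda/mu = 52/89 = 0.5843

0.5843


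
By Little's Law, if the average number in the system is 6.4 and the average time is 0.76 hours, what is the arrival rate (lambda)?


lambda = L / W = 6.4 / 0.76 = 8.42 per hour

8.42 per hour


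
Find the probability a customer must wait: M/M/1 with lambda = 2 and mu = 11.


P(wait) = rho = lambda/mu = 2/11 = 0.1818

0.1818


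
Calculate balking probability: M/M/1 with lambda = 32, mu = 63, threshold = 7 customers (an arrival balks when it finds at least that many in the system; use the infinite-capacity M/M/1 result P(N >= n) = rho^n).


P(N >= 7) = rho^7 = (32/63)^7 = 0.0087

0.0087


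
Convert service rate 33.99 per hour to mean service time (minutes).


Mean service time = 60/mu = 60/33.99 = 1.77 minutes

1.77 minutes


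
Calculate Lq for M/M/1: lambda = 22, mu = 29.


rho = 22/29; Lq = rho^2/(1-rho) = 2.38

2.38


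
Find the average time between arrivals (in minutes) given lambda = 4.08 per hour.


Mean interarrival time = 60/lambda = 60/4.08 = 14.71 minutes

14.71 minutes


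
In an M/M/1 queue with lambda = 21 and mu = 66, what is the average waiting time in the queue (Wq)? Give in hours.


rho = 21/66; Wq = rho/(mu - lambda) = 0.0071 hours

0.0071 hours


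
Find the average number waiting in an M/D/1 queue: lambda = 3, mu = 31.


M/D/1: Lq = rho^2 / (2*(1-rho)) where rho = 3/31; Lq = 0.01

0.01


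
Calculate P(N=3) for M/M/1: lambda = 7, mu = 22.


rho = 7/22; P(n) = (1-rho)*rho^n = (1-7/22)*(7/22)^3 = 0.022

0.022


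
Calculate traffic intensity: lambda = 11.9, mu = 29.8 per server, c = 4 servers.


rho = lambda / (c * mu) = 11.9 / (4 * 29.8) = 0.0998

0.0998


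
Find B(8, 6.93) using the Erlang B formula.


B(N,A) = (A^N/N!) / sum(A^k/k!, k=0..N) with N=8, A=6.93 = 0.1748

0.1748


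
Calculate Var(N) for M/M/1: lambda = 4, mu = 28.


rho = 4/28; Var(N) = rho/(1-rho)^2 = 0.19

0.19


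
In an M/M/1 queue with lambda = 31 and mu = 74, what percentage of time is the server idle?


Idle fraction = (1 - rho) * 100 = (1 - 31/74) * 100 = 58.1%

58.1%


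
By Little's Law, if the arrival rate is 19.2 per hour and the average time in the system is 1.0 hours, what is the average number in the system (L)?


L = lambda * W = 19.2 * 1.0 = 19.2

19.2


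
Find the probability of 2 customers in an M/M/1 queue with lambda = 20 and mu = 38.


rho = 20/38; P(n) = (1-rho)*rho^n = (1-20/38)*(20/38)^2 = 0.1312

0.1312


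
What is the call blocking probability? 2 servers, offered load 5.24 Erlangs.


B(N,A) = (A^N/N!) / sum(A^k/k!, k=0..N) with N=2, A=5.24 = 0.6875

0.6875


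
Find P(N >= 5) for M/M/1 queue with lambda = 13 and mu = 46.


P(N >= 5) = rho^5 = (13/46)^5 = 0.0018

0.0018


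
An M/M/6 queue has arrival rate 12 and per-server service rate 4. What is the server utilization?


rho = lambda/(c*mu) = 12/(6*4) = 0.5

0.5


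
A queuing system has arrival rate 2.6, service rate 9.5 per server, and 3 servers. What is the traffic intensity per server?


rho = lambda / (c * mu) = 2.6 / (3 * 9.5) = 0.0912

0.0912


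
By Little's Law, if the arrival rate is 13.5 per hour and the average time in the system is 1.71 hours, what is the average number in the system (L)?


L = lambda * W = 13.5 * 1.71 = 23.09

23.09


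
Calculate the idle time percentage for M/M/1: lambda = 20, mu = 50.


Idle fraction = (1 - rho) * 100 = (1 - 20/50) * 100 = 60.0%

60.0%


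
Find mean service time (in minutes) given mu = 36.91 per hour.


Mean service time = 60/mu = 60/36.91 = 1.63 minutes

1.63 minutes


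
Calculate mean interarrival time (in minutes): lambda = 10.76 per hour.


Mean interarrival time = 60/lambda = 60/10.76 = 5.58 minutes

5.58 minutes


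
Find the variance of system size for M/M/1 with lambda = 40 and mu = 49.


rho = 40/49; Var(N) = rho/(1-rho)^2 = 24.2

24.2


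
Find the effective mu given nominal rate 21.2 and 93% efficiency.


Effective rate = mu * efficiency = 21.2 * 0.93 = 19.72 per hour

19.72 per hour


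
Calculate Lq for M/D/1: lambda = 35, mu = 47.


M/D/1: Lq = rho^2 / (2*(1-rho)) where rho = 35/47; Lq = 1.09

1.09


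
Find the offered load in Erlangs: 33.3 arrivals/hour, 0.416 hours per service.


Offered load a = lambda * E[S] = 33.3 * 0.416 = 13.85 Erlangs

13.85 Erlangs


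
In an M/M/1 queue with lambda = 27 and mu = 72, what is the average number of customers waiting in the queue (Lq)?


rho = 27/72; Lq = rho^2/(1-rho) = 0.23

0.23


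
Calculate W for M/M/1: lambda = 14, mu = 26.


W = 1/(mu - lambda) = 1/(26 - 14) = 0.0833 hours

0.0833 hours


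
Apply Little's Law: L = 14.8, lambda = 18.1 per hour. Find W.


W = L / lambda = 14.8 / 18.1 = 0.8177 hours

0.8177 hours


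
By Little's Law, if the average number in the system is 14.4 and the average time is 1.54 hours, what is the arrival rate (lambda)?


lambda = L / W = 14.4 / 1.54 = 9.35 per hour

9.35 per hour


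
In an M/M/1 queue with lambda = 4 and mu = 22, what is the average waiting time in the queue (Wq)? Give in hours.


rho = 4/22; Wq = rho/(mu - lambda) = 0.0101 hours

0.0101 hours


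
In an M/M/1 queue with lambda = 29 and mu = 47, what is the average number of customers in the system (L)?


rho = 29/47; L = rho/(1-rho) = 1.61

1.61


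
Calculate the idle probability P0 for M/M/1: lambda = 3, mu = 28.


P0 = 1 - rho = 1 - 3/28 = 0.8929

0.8929


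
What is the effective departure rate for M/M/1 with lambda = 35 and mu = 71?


For a stable queue (lambda < mu), throughput = lambda = 35 per hour

35 per hour


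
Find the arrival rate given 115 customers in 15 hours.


lambda = total arrivals / time = 115 / 15 = 7.67 per hour

7.67 per hour


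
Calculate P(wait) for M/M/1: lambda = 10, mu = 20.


P(wait) = rho = lambda/mu = 10/20 = 0.5

0.5


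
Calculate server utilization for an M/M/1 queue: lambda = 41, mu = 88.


rho = lambda/mu = 41/88 = 0.4659

0.4659


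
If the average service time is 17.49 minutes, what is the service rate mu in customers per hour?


mu = 60 / avg_service_time = 60 / 17.49 = 3.43 per hour

3.43 per hour


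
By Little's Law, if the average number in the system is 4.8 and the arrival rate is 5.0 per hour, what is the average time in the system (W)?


W = L / lambda = 4.8 / 5.0 = 0.96 hours

0.96 hours


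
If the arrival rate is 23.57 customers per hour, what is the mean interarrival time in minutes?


Mean interarrival time = 60/lambda = 60/23.57 = 2.55 minutes

2.55 minutes


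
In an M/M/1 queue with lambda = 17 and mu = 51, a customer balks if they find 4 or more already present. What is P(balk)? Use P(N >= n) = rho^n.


P(N >= 4) = rho^4 = (17/51)^4 = 0.0123

0.0123


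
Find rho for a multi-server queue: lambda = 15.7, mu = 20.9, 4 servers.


rho = lambda / (c * mu) = 15.7 / (4 * 20.9) = 0.1878

0.1878


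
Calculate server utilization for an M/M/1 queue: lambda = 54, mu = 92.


rho = lambda/mu = 54/92 = 0.587

0.587


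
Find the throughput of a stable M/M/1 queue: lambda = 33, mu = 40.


For a stable queue (lambda < mu), throughput = lambda = 33 per hour

33 per hour


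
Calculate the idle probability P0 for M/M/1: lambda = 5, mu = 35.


P0 = 1 - rho = 1 - 5/35 = 0.8571

0.8571


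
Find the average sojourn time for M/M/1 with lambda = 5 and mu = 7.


W = 1/(mu - lambda) = 1/(7 - 5) = 0.5 hours

0.5 hours


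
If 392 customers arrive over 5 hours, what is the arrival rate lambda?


lambda = total arrivals / time = 392 / 5 = 78.4 per hour

78.4 per hour


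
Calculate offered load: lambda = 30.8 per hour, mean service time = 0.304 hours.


Offered load a = lambda * E[S] = 30.8 * 0.304 = 9.36 Erlangs

9.36 Erlangs


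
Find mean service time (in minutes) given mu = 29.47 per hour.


Mean service time = 60/mu = 60/29.47 = 2.04 minutes

2.04 minutes


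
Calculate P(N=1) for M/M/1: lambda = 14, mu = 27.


rho = 14/27; P(n) = (1-rho)*rho^n = (1-14/27)*(14/27)^1 = 0.2497

0.2497


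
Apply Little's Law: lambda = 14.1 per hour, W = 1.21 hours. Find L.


L = lambda * W = 14.1 * 1.21 = 17.06

17.06


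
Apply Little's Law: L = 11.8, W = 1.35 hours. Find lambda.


lambda = L / W = 11.8 / 1.35 = 8.74 per hour

8.74 per hour


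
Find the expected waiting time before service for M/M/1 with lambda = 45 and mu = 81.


rho = 45/81; Wq = rho/(mu - lambda) = 0.0154 hours

0.0154 hours


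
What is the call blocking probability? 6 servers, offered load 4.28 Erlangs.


B(N,A) = (A^N/N!) / sum(A^k/k!, k=0..N) with N=6, A=4.28 = 0.1377

0.1377


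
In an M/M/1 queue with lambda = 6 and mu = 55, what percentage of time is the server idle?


Idle fraction = (1 - rho) * 100 = (1 - 6/55) * 100 = 89.1%

89.1%


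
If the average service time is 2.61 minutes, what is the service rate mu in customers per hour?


mu = 60 / avg_service_time = 60 / 2.61 = 22.99 per hour

22.99 per hour


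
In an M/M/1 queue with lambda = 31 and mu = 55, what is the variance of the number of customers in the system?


rho = 31/55; Var(N) = rho/(1-rho)^2 = 2.96

2.96


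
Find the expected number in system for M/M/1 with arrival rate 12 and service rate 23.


rho = 12/23; L = rho/(1-rho) = 1.09

1.09


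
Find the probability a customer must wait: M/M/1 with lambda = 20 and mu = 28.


P(wait) = rho = lambda/mu = 20/28 = 0.7143

0.7143


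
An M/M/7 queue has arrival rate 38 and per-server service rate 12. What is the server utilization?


rho = lambda/(c*mu) = 38/(7*12) = 0.4524

0.4524


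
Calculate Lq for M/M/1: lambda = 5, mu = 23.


rho = 5/23; Lq = rho^2/(1-rho) = 0.06

0.06


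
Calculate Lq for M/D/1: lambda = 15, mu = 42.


M/D/1: Lq = rho^2 / (2*(1-rho)) where rho = 15/42; Lq = 0.1

0.1


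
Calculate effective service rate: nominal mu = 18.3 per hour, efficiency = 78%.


Effective rate = mu * efficiency = 18.3 * 0.78 = 14.27 per hour

14.27 per hour


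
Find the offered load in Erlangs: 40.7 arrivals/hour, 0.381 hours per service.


Offered load a = lambda * E[S] = 40.7 * 0.381 = 15.51 Erlangs

15.51 Erlangs


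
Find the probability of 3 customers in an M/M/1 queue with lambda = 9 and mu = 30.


rho = 9/30; P(n) = (1-rho)*rho^n = (1-9/30)*(9/30)^3 = 0.0189

0.0189


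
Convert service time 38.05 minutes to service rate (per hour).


mu = 60 / avg_service_time = 60 / 38.05 = 1.58 per hour

1.58 per hour


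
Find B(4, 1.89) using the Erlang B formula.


B(N,A) = (A^N/N!) / sum(A^k/k!, k=0..N) with N=4, A=1.89 = 0.084

0.084


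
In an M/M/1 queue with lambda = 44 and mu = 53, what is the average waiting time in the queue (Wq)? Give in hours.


rho = 44/53; Wq = rho/(mu - lambda) = 0.0922 hours

0.0922 hours


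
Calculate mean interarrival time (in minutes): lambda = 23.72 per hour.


Mean interarrival time = 60/lambda = 60/23.72 = 2.53 minutes

2.53 minutes


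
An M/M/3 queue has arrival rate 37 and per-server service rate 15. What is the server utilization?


rho = lambda/(c*mu) = 37/(3*15) = 0.8222

0.8222


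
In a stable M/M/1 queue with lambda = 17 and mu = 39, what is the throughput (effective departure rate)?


For a stable queue (lambda < mu), throughput = lambda = 17 per hour

17 per hour


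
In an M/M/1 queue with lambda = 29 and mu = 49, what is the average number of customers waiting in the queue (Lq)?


rho = 29/49; Lq = rho^2/(1-rho) = 0.86

0.86


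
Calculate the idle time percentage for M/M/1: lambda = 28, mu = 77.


Idle fraction = (1 - rho) * 100 = (1 - 28/77) * 100 = 63.6%

63.6%


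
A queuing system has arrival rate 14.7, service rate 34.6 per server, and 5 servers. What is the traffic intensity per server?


rho = lambda / (c * mu) = 14.7 / (5 * 34.6) = 0.085

0.085


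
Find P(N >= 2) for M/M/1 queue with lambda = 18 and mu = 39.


P(N >= 2) = rho^2 = (18/39)^2 = 0.213

0.213


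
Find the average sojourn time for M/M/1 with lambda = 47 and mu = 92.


W = 1/(mu - lambda) = 1/(92 - 47) = 0.0222 hours

0.0222 hours


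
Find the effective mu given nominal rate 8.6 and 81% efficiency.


Effective rate = mu * efficiency = 8.6 * 0.81 = 6.97 per hour

6.97 per hour


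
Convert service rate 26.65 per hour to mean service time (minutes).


Mean service time = 60/mu = 60/26.65 = 2.25 minutes

2.25 minutes


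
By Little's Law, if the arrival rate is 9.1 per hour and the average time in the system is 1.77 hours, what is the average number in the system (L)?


L = lambda * W = 9.1 * 1.77 = 16.11

16.11


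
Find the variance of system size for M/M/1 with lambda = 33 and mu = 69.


rho = 33/69; Var(N) = rho/(1-rho)^2 = 1.76

1.76


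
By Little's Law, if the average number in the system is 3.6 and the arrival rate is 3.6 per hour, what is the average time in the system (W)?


W = L / lambda = 3.6 / 3.6 = 1.0 hours

1.0 hours


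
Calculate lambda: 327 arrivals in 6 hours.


lambda = total arrivals / time = 327 / 6 = 54.5 per hour

54.5 per hour


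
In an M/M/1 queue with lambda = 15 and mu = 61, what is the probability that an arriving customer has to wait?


P(wait) = rho = lambda/mu = 15/61 = 0.2459

0.2459


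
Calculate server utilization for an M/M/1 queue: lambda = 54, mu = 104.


rho = lambda/mu = 54/104 = 0.5192

0.5192


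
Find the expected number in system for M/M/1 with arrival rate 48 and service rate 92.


rho = 48/92; L = rho/(1-rho) = 1.09

1.09


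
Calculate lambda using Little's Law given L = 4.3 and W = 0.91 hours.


lambda = L / W = 4.3 / 0.91 = 4.73 per hour

4.73 per hour


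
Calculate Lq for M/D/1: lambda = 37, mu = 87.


M/D/1: Lq = rho^2 / (2*(1-rho)) where rho = 37/87; Lq = 0.16

0.16


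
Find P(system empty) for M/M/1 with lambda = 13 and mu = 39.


P0 = 1 - rho = 1 - 13/39 = 0.6667

0.6667


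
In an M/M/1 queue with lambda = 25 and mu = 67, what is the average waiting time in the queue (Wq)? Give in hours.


rho = 25/67; Wq = rho/(mu - lambda) = 0.0089 hours

0.0089 hours


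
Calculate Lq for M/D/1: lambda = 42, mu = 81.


M/D/1: Lq = rho^2 / (2*(1-rho)) where rho = 42/81; Lq = 0.28

0.28


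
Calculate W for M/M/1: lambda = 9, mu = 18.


W = 1/(mu - lambda) = 1/(18 - 9) = 0.1111 hours

0.1111 hours


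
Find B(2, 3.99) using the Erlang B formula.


B(N,A) = (A^N/N!) / sum(A^k/k!, k=0..N) with N=2, A=3.99 = 0.6147

0.6147


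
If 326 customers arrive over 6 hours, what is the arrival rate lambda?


lambda = total arrivals / time = 326 / 6 = 54.33 per hour

54.33 per hour


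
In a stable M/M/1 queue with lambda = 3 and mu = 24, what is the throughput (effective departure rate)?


For a stable queue (lambda < mu), throughput = lambda = 3 per hour

3 per hour


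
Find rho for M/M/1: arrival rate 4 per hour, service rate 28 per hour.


rho = lambda/mu = 4/28 = 0.1429

0.1429


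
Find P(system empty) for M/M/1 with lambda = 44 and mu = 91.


P0 = 1 - rho = 1 - 44/91 = 0.5165

0.5165


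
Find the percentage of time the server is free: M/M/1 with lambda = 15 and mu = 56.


Idle fraction = (1 - rho) * 100 = (1 - 15/56) * 100 = 73.2%

73.2%


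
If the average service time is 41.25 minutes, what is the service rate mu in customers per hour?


mu = 60 / avg_service_time = 60 / 41.25 = 1.45 per hour

1.45 per hour


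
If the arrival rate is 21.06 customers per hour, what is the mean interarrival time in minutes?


Mean interarrival time = 60/lambda = 60/21.06 = 2.85 minutes

2.85 minutes


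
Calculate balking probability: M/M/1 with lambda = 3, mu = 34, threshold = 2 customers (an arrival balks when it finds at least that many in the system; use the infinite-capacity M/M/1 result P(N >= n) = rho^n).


P(N >= 2) = rho^2 = (3/34)^2 = 0.0078

0.0078


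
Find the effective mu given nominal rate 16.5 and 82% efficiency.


Effective rate = mu * efficiency = 16.5 * 0.82 = 13.53 per hour

13.53 per hour


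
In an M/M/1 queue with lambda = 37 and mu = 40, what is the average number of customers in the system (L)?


rho = 37/40; L = rho/(1-rho) = 12.33

12.33


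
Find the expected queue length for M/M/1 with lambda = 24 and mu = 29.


rho = 24/29; Lq = rho^2/(1-rho) = 3.97

3.97


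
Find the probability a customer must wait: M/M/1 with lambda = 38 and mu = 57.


P(wait) = rho = lambda/mu = 38/57 = 0.6667

0.6667


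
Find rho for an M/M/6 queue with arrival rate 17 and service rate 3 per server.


rho = lambda/(c*mu) = 17/(6*3) = 0.9444

0.9444


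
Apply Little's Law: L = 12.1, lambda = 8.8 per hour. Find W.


W = L / lambda = 12.1 / 8.8 = 1.375 hours

1.375 hours


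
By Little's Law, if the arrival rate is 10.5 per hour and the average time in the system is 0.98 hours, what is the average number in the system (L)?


L = lambda * W = 10.5 * 0.98 = 10.29

10.29


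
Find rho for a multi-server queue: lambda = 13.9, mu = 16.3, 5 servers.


rho = lambda / (c * mu) = 13.9 / (5 * 16.3) = 0.1706

0.1706


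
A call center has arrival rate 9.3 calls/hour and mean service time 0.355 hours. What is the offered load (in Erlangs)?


Offered load a = lambda * E[S] = 9.3 * 0.355 = 3.3 Erlangs

3.3 Erlangs


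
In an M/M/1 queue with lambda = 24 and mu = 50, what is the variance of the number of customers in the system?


rho = 24/50; Var(N) = rho/(1-rho)^2 = 1.78

1.78


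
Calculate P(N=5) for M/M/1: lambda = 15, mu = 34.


rho = 15/34; P(n) = (1-rho)*rho^n = (1-15/34)*(15/34)^5 = 0.0093

0.0093


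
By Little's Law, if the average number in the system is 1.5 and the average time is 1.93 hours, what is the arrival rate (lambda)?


lambda = L / W = 1.5 / 1.93 = 0.78 per hour

0.78 per hour


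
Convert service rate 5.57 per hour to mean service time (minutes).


Mean service time = 60/mu = 60/5.57 = 10.77 minutes

10.77 minutes


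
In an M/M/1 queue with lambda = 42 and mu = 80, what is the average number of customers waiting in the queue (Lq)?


rho = 42/80; Lq = rho^2/(1-rho) = 0.58

0.58
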